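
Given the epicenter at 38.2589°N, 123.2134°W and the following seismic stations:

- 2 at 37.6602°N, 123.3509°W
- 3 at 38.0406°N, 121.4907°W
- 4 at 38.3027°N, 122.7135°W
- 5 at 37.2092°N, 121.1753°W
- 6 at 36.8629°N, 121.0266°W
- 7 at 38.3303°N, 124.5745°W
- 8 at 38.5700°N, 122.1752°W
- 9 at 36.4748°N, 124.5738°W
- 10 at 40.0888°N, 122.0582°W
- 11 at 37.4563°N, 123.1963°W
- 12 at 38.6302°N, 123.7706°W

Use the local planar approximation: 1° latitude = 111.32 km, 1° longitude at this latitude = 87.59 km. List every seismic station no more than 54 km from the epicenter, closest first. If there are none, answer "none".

4

Distances from 38.2589°N, 123.2134°W:
2: 67.7267 km
3: 152.8356 km
4: 44.0569 km
5: 213.3610 km
6: 246.6542 km
7: 119.4834 km
8: 97.3072 km
9: 231.6092 km
10: 227.4504 km
11: 89.3580 km
12: 63.9560 km
Threshold 54 km: 4 (44.0569 km) is within range.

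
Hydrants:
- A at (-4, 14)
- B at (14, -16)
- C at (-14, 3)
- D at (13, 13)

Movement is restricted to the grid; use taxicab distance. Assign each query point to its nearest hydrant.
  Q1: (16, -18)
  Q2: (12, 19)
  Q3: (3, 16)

Q1 at (16, -18):
  A: 52
  B: 4
  C: 51
  D: 34
  → nearest: B (4)
Q2 at (12, 19):
  A: 21
  B: 37
  C: 42
  D: 7
  → nearest: D (7)
Q3 at (3, 16):
  A: 9
  B: 43
  C: 30
  D: 13
  → nearest: A (9)

Q1→B; Q2→D; Q3→A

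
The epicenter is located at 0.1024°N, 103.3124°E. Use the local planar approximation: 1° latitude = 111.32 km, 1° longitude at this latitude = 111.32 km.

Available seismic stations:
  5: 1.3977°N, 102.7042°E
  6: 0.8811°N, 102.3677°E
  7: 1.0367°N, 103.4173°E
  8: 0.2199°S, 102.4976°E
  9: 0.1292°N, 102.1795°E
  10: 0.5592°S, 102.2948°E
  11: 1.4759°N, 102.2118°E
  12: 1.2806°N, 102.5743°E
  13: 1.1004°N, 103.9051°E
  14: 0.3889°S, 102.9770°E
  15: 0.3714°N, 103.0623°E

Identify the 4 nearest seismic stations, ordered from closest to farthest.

15, 14, 8, 7

Distances from 0.1024°N, 103.3124°E:
5: 159.2969 km
6: 136.2855 km
7: 104.6598 km
8: 97.5418 km
9: 126.1497 km
10: 135.1163 km
11: 195.9302 km
12: 154.7687 km
13: 129.2126 km
14: 66.2208 km
15: 40.8881 km
Sorted: 15 (40.8881 km) < 14 (66.2208 km) < 8 (97.5418 km) < 7 (104.6598 km) < 9 (126.1497 km) < 13 (129.2126 km) < …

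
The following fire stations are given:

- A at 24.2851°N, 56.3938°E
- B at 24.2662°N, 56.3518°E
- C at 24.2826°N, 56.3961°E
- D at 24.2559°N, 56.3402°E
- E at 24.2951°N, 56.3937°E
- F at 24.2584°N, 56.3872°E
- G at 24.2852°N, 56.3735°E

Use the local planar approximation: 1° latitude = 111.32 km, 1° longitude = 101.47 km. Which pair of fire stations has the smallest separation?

A and C

Pairwise distances:
A–B: 4.7528 km
A–C: 0.3632 km
A–D: 6.3361 km
A–E: 1.1132 km
A–F: 3.0468 km
A–G: 2.0599 km
B–C: 4.8517 km
B–D: 1.6432 km
B–E: 5.3316 km
B–F: 3.6955 km
B–G: 3.0532 km
C–D: 6.4037 km
C–E: 1.4126 km
C–F: 2.8413 km
C–G: 2.3114 km
D–E: 6.9651 km
D–F: 4.7772 km
D–G: 4.6964 km
E–F: 4.1383 km
E–G: 2.3272 km
F–G: 3.2914 km
Closest pair: A–C at 0.3632 km.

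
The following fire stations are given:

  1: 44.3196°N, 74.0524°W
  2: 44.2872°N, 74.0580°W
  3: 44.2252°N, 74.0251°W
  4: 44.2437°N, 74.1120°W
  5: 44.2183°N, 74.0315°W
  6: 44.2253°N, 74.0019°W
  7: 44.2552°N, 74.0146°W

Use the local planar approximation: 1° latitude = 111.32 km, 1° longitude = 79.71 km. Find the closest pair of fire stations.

3 and 5

Pairwise distances:
1–2: 3.6343 km
1–3: 10.7316 km
1–4: 9.6932 km
1–5: 11.3991 km
1–6: 11.2428 km
1–7: 7.7764 km
2–3: 7.3833 km
2–4: 6.4789 km
2–5: 7.9555 km
2–6: 8.2145 km
2–7: 4.9656 km
3–4: 7.2265 km
3–5: 0.9221 km
3–6: 1.8493 km
3–7: 3.4429 km
4–5: 7.0120 km
4–6: 9.0119 km
4–7: 7.8686 km
5–6: 2.4848 km
5–7: 4.3230 km
6–7: 3.4790 km
Closest pair: 3–5 at 0.9221 km.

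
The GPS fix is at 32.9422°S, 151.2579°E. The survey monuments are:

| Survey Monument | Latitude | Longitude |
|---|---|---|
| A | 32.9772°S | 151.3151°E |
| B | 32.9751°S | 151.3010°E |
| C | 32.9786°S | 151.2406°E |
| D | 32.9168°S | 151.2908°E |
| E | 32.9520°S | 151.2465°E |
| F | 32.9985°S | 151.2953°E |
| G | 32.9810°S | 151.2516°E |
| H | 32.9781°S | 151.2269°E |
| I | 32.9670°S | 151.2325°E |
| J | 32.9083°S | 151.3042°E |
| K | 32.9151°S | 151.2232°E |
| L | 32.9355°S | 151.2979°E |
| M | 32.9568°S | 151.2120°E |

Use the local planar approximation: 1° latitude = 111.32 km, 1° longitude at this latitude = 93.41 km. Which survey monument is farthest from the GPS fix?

Distances from 32.9422°S, 151.2579°E:
A: 6.6128 km
B: 5.4426 km
C: 4.3624 km
D: 4.1761 km
E: 1.5245 km
F: 7.1752 km
G: 4.3591 km
H: 4.9352 km
I: 3.6402 km
J: 5.7398 km
K: 4.4280 km
L: 3.8101 km
M: 4.5852 km
Maximum: F at 7.1752 km.

F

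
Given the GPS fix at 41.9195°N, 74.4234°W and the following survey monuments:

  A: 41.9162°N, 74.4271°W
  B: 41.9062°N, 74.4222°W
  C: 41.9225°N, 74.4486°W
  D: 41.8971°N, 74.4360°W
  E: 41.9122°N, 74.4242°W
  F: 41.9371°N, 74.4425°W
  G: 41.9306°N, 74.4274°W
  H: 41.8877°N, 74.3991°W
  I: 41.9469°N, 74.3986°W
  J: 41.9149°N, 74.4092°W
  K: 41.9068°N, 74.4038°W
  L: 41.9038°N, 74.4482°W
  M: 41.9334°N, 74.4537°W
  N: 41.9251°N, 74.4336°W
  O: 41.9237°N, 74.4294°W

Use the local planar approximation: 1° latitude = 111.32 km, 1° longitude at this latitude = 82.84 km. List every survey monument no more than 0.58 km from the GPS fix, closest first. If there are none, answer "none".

Distances from 41.9195°N, 74.4234°W:
A: √((-0.0033·111.32)² + (-0.0037·82.84)²) = √(0.134950 + 0.093947) = 0.4784 km
B: √((-0.0133·111.32)² + (0.0012·82.84)²) = √(2.192046 + 0.009882) = 1.4839 km
C: √((0.0030·111.32)² + (-0.0252·82.84)²) = √(0.111529 + 4.357940) = 2.1141 km
D: √((-0.0224·111.32)² + (-0.0126·82.84)²) = √(6.217881 + 1.089485) = 2.7032 km
E: √((-0.0073·111.32)² + (-0.0008·82.84)²) = √(0.660377 + 0.004392) = 0.8153 km
F: √((0.0176·111.32)² + (-0.0191·82.84)²) = √(3.838590 + 2.503496) = 2.5183 km
G: √((0.0111·111.32)² + (-0.0040·82.84)²) = √(1.526836 + 0.109799) = 1.2793 km
H: √((-0.0318·111.32)² + (0.0243·82.84)²) = √(12.531430 + 4.052217) = 4.0723 km
I: √((0.0274·111.32)² + (0.0248·82.84)²) = √(9.303525 + 4.220691) = 3.6775 km
J: √((-0.0046·111.32)² + (0.0142·82.84)²) = √(0.262218 + 1.383748) = 1.2830 km
K: √((-0.0127·111.32)² + (0.0196·82.84)²) = √(1.998729 + 2.636285) = 2.1529 km
L: √((-0.0157·111.32)² + (-0.0248·82.84)²) = √(3.054539 + 4.220691) = 2.6973 km
M: √((0.0139·111.32)² + (-0.0303·82.84)²) = √(2.394286 + 6.300361) = 2.9487 km
N: √((0.0056·111.32)² + (-0.0102·82.84)²) = √(0.388618 + 0.713971) = 1.0500 km
O: √((0.0042·111.32)² + (-0.0060·82.84)²) = √(0.218597 + 0.247049) = 0.6824 km
Threshold 0.58 km: A (0.4784 km) is within range.

A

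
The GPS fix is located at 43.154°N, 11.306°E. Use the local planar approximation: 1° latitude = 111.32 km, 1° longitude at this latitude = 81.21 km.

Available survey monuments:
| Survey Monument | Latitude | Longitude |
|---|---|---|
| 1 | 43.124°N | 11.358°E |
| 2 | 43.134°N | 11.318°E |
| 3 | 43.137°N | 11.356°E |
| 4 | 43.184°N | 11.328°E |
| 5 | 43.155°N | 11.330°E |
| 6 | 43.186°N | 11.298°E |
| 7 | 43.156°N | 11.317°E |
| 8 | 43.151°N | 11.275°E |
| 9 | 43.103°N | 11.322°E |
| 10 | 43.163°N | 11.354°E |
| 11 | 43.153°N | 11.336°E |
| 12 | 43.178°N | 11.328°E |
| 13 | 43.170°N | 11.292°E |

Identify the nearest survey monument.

7

Distances from 43.154°N, 11.306°E:
1: 5.384 km
2: 2.430 km
3: 4.480 km
4: 3.787 km
5: 1.952 km
6: 3.621 km
7: 0.921 km
8: 2.540 km
9: 5.824 km
10: 4.025 km
11: 2.439 km
12: 3.214 km
13: 2.113 km
Minimum: 7 at 0.921 km.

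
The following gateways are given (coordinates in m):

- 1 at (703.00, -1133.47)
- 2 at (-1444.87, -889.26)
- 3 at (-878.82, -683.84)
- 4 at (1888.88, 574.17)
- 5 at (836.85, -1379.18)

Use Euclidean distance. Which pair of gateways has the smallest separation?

Pairwise distances:
1–2: 2161.71 m
1–3: 1644.48 m
1–4: 2079.03 m
1–5: 279.80 m
2–3: 602.17 m
2–4: 3640.81 m
2–5: 2333.72 m
3–4: 3040.19 m
3–5: 1851.22 m
4–5: 2218.64 m
Closest pair: 1–5 at 279.80 m.

1 and 5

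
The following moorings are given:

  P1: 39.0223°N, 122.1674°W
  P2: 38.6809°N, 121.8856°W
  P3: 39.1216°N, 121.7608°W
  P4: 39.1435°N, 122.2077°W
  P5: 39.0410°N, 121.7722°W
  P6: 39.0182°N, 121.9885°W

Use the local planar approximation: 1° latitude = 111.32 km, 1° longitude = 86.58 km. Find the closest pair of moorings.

Pairwise distances:
P3–P5: √((-0.0806·111.32)² + (-0.0114·86.58)²) = √(80.503818 + 0.974193) = 9.0265 km
P1–P4: √((0.1212·111.32)² + (-0.0403·86.58)²) = √(182.033632 + 12.174335) = 13.9359 km
P1–P6: √((-0.0041·111.32)² + (0.1789·86.58)²) = √(0.208312 + 239.914139) = 15.4959 km
P5–P6: √((-0.0228·111.32)² + (-0.2163·86.58)²) = √(6.441931 + 350.710042) = 18.8985 km
P3–P6: √((-0.1034·111.32)² + (-0.2277·86.58)²) = √(132.491334 + 388.652284) = 22.8286 km
P4–P6: √((-0.1253·111.32)² + (0.2192·86.58)²) = √(194.557751 + 360.177237) = 23.5528 km
P1–P5: √((0.0187·111.32)² + (0.3952·86.58)²) = √(4.333408 + 1170.763124) = 34.2797 km
P1–P3: √((0.0993·111.32)² + (0.4066·86.58)²) = √(122.192596 + 1239.281343) = 36.8982 km
P2–P6: √((0.3373·111.32)² + (-0.1029·86.58)²) = √(1409.870027 + 79.371742) = 38.5907 km
P3–P4: √((0.0219·111.32)² + (-0.4469·86.58)²) = √(5.943395 + 1497.117450) = 38.7693 km
P4–P5: √((-0.1025·111.32)² + (0.4355·86.58)²) = √(130.194946 + 1421.711517) = 39.3942 km
P2–P5: √((0.3601·111.32)² + (0.1134·86.58)²) = √(1606.914013 + 96.396501) = 41.2712 km
P1–P2: √((-0.3414·111.32)² + (0.2818·86.58)²) = √(1444.353270 + 595.274310) = 45.1622 km
P2–P3: √((0.4407·111.32)² + (0.1248·86.58)²) = √(2406.758401 + 116.752001) = 50.2346 km
P2–P4: √((0.4626·111.32)² + (-0.3221·86.58)²) = √(2651.903107 + 777.708083) = 58.5629 km
Closest pair: P3–P5 at 9.0265 km.

P3 and P5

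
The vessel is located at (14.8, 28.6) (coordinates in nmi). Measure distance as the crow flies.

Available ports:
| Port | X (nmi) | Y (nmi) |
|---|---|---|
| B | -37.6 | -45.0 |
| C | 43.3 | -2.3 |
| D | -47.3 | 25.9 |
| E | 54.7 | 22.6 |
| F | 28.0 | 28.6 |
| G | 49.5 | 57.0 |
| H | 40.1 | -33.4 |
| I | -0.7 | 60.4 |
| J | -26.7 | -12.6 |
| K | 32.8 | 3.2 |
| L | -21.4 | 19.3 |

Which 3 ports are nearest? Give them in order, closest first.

F, K, I

Distances from (14.8, 28.6):
B: √((-52.4)² + (-73.6)²) = √(2745.760 + 5416.960) = 90.3 nmi
C: √((28.5)² + (-30.9)²) = √(812.250 + 954.810) = 42.0 nmi
D: √((-62.1)² + (-2.7)²) = √(3856.410 + 7.290) = 62.2 nmi
E: √((39.9)² + (-6.0)²) = √(1592.010 + 36.000) = 40.3 nmi
F: √((13.2)² + (0.0)²) = √(174.240 + 0.000) = 13.2 nmi
G: √((34.7)² + (28.4)²) = √(1204.090 + 806.560) = 44.8 nmi
H: √((25.3)² + (-62.0)²) = √(640.090 + 3844.000) = 67.0 nmi
I: √((-15.5)² + (31.8)²) = √(240.250 + 1011.240) = 35.4 nmi
J: √((-41.5)² + (-41.2)²) = √(1722.250 + 1697.440) = 58.5 nmi
K: √((18.0)² + (-25.4)²) = √(324.000 + 645.160) = 31.1 nmi
L: √((-36.2)² + (-9.3)²) = √(1310.440 + 86.490) = 37.4 nmi
Sorted: F (13.2 nmi) < K (31.1 nmi) < I (35.4 nmi) < L (37.4 nmi) < E (40.3 nmi) < …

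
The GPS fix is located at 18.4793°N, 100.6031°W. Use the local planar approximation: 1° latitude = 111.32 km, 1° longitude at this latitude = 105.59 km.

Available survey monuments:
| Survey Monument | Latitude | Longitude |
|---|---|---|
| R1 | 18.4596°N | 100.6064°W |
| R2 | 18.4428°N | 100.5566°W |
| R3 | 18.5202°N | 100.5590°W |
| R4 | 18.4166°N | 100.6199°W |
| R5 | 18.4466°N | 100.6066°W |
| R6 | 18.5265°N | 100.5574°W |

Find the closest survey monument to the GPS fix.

Distances from 18.4793°N, 100.6031°W:
R1: 2.2205 km
R2: 6.3731 km
R3: 6.5125 km
R4: 7.2017 km
R5: 3.6589 km
R6: 7.1339 km
Minimum: R1 at 2.2205 km.

R1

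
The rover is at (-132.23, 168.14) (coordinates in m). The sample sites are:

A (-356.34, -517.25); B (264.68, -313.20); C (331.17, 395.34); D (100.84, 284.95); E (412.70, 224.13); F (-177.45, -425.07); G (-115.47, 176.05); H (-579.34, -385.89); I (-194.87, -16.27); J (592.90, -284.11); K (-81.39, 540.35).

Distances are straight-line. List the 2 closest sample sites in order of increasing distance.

G, I

Distances from (-132.23, 168.14):
A: √((-224.11)² + (-685.39)²) = √(50225.2921 + 469759.4521) = 721.10 m
B: √((396.91)² + (-481.34)²) = √(157537.5481 + 231688.1956) = 623.88 m
C: √((463.40)² + (227.20)²) = √(214739.5600 + 51619.8400) = 516.10 m
D: √((233.07)² + (116.81)²) = √(54321.6249 + 13644.5761) = 260.70 m
E: √((544.93)² + (55.99)²) = √(296948.7049 + 3134.8801) = 547.80 m
F: √((-45.22)² + (-593.21)²) = √(2044.8484 + 351898.1041) = 594.93 m
G: √((16.76)² + (7.91)²) = √(280.8976 + 62.5681) = 18.53 m
H: √((-447.11)² + (-554.03)²) = √(199907.3521 + 306949.2409) = 711.94 m
I: √((-62.64)² + (-184.41)²) = √(3923.7696 + 34007.0481) = 194.76 m
J: √((725.13)² + (-452.25)²) = √(525813.5169 + 204530.0625) = 854.60 m
K: √((50.84)² + (372.21)²) = √(2584.7056 + 138540.2841) = 375.67 m
Sorted: G (18.53 m) < I (194.76 m) < D (260.70 m) < K (375.67 m) < …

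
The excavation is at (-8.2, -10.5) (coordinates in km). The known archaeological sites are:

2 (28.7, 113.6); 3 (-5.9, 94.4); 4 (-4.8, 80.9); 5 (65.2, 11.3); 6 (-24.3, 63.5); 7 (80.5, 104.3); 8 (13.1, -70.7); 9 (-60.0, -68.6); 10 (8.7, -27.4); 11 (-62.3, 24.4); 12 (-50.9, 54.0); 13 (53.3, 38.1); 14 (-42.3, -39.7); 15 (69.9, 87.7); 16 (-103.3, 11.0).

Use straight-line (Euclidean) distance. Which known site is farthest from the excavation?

Distances from (-8.2, -10.5):
2: √((36.9)² + (124.1)²) = √(1361.610 + 15400.810) = 129.5 km
3: √((2.3)² + (104.9)²) = √(5.290 + 11004.010) = 104.9 km
4: √((3.4)² + (91.4)²) = √(11.560 + 8353.960) = 91.5 km
5: √((73.4)² + (21.8)²) = √(5387.560 + 475.240) = 76.6 km
6: √((-16.1)² + (74.0)²) = √(259.210 + 5476.000) = 75.7 km
7: √((88.7)² + (114.8)²) = √(7867.690 + 13179.040) = 145.1 km
8: √((21.3)² + (-60.2)²) = √(453.690 + 3624.040) = 63.9 km
9: √((-51.8)² + (-58.1)²) = √(2683.240 + 3375.610) = 77.8 km
10: √((16.9)² + (-16.9)²) = √(285.610 + 285.610) = 23.9 km
11: √((-54.1)² + (34.9)²) = √(2926.810 + 1218.010) = 64.4 km
12: √((-42.7)² + (64.5)²) = √(1823.290 + 4160.250) = 77.4 km
13: √((61.5)² + (48.6)²) = √(3782.250 + 2361.960) = 78.4 km
14: √((-34.1)² + (-29.2)²) = √(1162.810 + 852.640) = 44.9 km
15: √((78.1)² + (98.2)²) = √(6099.610 + 9643.240) = 125.5 km
16: √((-95.1)² + (21.5)²) = √(9044.010 + 462.250) = 97.5 km
Maximum: 7 at 145.1 km.

7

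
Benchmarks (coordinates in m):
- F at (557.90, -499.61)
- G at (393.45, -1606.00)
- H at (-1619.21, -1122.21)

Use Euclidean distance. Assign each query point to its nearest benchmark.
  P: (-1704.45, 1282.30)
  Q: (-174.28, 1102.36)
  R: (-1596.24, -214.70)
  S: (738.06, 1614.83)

P at (-1704.45, 1282.30):
  F: 2879.83 m
  G: 3569.80 m
  H: 2406.02 m
  → nearest: H (2406.02 m)
Q at (-174.28, 1102.36):
  F: 1761.36 m
  G: 2767.22 m
  H: 2652.65 m
  → nearest: F (1761.36 m)
R at (-1596.24, -214.70):
  F: 2172.90 m
  G: 2427.88 m
  H: 907.80 m
  → nearest: H (907.80 m)
S at (738.06, 1614.83):
  F: 2122.10 m
  G: 3239.21 m
  H: 3612.22 m
  → nearest: F (2122.10 m)

P→H; Q→F; R→H; S→F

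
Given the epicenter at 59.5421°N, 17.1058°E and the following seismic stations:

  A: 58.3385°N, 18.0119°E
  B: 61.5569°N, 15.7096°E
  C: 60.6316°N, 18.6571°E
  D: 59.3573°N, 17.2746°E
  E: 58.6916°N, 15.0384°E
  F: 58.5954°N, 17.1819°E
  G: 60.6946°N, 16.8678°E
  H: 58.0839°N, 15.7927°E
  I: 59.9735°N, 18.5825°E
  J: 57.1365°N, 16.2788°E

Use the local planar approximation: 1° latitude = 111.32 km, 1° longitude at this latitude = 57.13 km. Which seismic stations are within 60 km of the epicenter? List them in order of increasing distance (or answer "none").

Distances from 59.5421°N, 17.1058°E:
A: √((-1.2036·111.32)² + (0.9061·57.13)²) = √(17951.913769 + 2679.666266) = 143.6370 km
B: √((2.0148·111.32)² + (-1.3962·57.13)²) = √(50304.898805 + 6362.440229) = 238.0490 km
C: √((1.0895·111.32)² + (1.5513·57.13)²) = √(14709.600048 + 7854.526931) = 150.2136 km
D: √((-0.1848·111.32)² + (0.1688·57.13)²) = √(423.204551 + 92.997941) = 22.7201 km
E: √((-0.8505·111.32)² + (-2.0674·57.13)²) = √(8963.859303 + 13950.104856) = 151.3736 km
F: √((-0.9467·111.32)² + (0.0761·57.13)²) = √(11106.344734 + 18.901565) = 105.4763 km
G: √((1.1525·111.32)² + (-0.2380·57.13)²) = √(16459.940594 + 184.876777) = 129.0148 km
H: √((-1.4582·111.32)² + (-1.3131·57.13)²) = √(26349.997790 + 5627.610753) = 178.8228 km
I: √((0.4314·111.32)² + (1.4767·57.13)²) = √(2306.251558 + 7117.262730) = 97.0748 km
J: √((-2.4056·111.32)² + (-0.8270·57.13)²) = √(71712.229629 + 2232.232707) = 271.9273 km
Threshold 60 km: D (22.7201 km) is within range.

D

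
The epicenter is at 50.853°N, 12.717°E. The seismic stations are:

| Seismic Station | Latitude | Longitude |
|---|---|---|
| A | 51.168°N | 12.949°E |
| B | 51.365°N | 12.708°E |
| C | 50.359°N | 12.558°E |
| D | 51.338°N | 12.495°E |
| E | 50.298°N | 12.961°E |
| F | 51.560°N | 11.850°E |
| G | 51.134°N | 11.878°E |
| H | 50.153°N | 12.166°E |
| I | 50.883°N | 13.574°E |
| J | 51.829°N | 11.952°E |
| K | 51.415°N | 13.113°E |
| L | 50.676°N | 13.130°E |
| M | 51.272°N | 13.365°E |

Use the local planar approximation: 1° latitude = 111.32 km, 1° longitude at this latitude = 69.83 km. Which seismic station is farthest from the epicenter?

Distances from 50.853°N, 12.717°E:
A: 38.627 km
B: 56.999 km
C: 56.102 km
D: 56.172 km
E: 64.089 km
F: 99.296 km
G: 66.415 km
H: 86.906 km
I: 59.937 km
J: 121.071 km
K: 68.401 km
L: 34.928 km
M: 64.986 km
Maximum: J at 121.071 km.

J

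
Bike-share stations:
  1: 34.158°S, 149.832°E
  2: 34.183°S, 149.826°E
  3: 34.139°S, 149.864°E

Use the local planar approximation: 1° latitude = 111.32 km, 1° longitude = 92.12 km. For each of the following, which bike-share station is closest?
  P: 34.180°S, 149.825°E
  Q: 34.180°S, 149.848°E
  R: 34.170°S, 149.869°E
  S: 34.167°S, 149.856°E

P at 34.180°S, 149.825°E:
  1: √((0.022·111.32)² + (0.007·92.12)²) = √(5.99780 + 0.41582) = 2.533 km
  2: √((-0.003·111.32)² + (0.001·92.12)²) = √(0.11153 + 0.00849) = 0.346 km
  3: √((0.041·111.32)² + (0.039·92.12)²) = √(20.83119 + 12.90735) = 5.808 km
  → nearest: 2 (0.346 km)
Q at 34.180°S, 149.848°E:
  1: √((0.022·111.32)² + (-0.016·92.12)²) = √(5.99780 + 2.17244) = 2.858 km
  2: √((-0.003·111.32)² + (-0.022·92.12)²) = √(0.11153 + 4.10727) = 2.054 km
  3: √((0.041·111.32)² + (0.016·92.12)²) = √(20.83119 + 2.17244) = 4.796 km
  → nearest: 2 (2.054 km)
R at 34.170°S, 149.869°E:
  1: √((0.012·111.32)² + (-0.037·92.12)²) = √(1.78447 + 11.61746) = 3.661 km
  2: √((-0.013·111.32)² + (-0.043·92.12)²) = √(2.09427 + 15.69079) = 4.217 km
  3: √((0.031·111.32)² + (-0.005·92.12)²) = √(11.90885 + 0.21215) = 3.482 km
  → nearest: 3 (3.482 km)
S at 34.167°S, 149.856°E:
  1: √((0.009·111.32)² + (-0.024·92.12)²) = √(1.00376 + 4.88799) = 2.427 km
  2: √((-0.016·111.32)² + (-0.030·92.12)²) = √(3.17239 + 7.63748) = 3.288 km
  3: √((0.028·111.32)² + (0.008·92.12)²) = √(9.71544 + 0.54311) = 3.203 km
  → nearest: 1 (2.427 km)

P→2; Q→2; R→3; S→1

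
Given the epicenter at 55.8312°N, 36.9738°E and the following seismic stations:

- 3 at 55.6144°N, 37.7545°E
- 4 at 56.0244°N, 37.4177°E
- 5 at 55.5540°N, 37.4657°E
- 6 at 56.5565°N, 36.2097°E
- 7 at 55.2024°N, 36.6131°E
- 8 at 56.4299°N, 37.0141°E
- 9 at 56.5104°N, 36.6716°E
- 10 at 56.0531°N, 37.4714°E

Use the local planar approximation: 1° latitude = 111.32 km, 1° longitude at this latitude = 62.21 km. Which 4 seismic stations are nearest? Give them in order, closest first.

Distances from 55.8312°N, 36.9738°E:
3: √((-0.2168·111.32)² + (0.7807·62.21)²) = √(582.458451 + 2358.787195) = 54.2333 km
4: √((0.1932·111.32)² + (0.4439·62.21)²) = √(462.552081 + 762.589274) = 35.0020 km
5: √((-0.2772·111.32)² + (0.4919·62.21)²) = √(952.210239 + 936.427260) = 43.4585 km
6: √((0.7253·111.32)² + (-0.7641·62.21)²) = √(6519.011546 + 2259.543996) = 93.6939 km
7: √((-0.6288·111.32)² + (-0.3607·62.21)²) = √(4899.722244 + 503.515318) = 73.5067 km
8: √((0.5987·111.32)² + (0.0403·62.21)²) = √(4441.860465 + 6.285365) = 66.6944 km
9: √((0.6792·111.32)² + (-0.3022·62.21)²) = √(5716.651926 + 353.434811) = 77.9108 km
10: √((0.2219·111.32)² + (0.4976·62.21)²) = √(610.184259 + 958.255115) = 39.6035 km
Sorted: 4 (35.0020 km) < 10 (39.6035 km) < 5 (43.4585 km) < 3 (54.2333 km) < 8 (66.6944 km) < 7 (73.5067 km) < …

4, 10, 5, 3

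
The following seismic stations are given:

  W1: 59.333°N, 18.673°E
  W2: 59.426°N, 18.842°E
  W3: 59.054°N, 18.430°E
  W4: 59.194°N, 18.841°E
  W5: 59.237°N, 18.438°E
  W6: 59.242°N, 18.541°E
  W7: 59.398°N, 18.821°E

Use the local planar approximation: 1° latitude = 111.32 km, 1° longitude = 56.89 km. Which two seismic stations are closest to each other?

W2 and W7

Pairwise distances:
W1–W2: 14.129 km
W1–W3: 33.996 km
W1–W4: 18.187 km
W1–W5: 17.115 km
W1–W6: 12.610 km
W1–W7: 11.102 km
W2–W3: 47.584 km
W2–W4: 25.826 km
W2–W5: 31.159 km
W2–W6: 26.698 km
W2–W7: 3.338 km
W3–W4: 28.100 km
W3–W5: 20.377 km
W3–W6: 21.860 km
W3–W7: 44.286 km
W4–W5: 23.421 km
W4–W6: 17.884 km
W4–W7: 22.738 km
W5–W6: 5.886 km
W5–W7: 28.213 km
W6–W7: 23.565 km
Closest pair: W2–W7 at 3.338 km.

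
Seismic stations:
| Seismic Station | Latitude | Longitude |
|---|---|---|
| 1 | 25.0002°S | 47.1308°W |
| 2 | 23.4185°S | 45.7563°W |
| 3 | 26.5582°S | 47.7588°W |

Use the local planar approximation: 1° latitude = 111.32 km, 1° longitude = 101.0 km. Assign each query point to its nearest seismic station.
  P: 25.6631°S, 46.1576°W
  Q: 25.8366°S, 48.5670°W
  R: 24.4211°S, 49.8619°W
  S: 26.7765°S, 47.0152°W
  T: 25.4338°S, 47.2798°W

P at 25.6631°S, 46.1576°W:
  1: √((0.6629·111.32)² + (-0.9732·101.0)²) = √(5445.558568 + 9661.553166) = 122.9110 km
  2: √((2.2446·111.32)² + (0.4013·101.0)²) = √(62434.453195 + 1642.786280) = 253.1348 km
  3: √((-0.8951·111.32)² + (-1.6012·101.0)²) = √(9928.634183 + 26153.746529) = 189.9536 km
  → nearest: 1 (122.9110 km)
Q at 25.8366°S, 48.5670°W:
  1: √((0.8364·111.32)² + (1.4362·101.0)²) = √(8669.108602 + 21041.301158) = 172.3671 km
  2: √((2.4181·111.32)² + (2.8107·101.0)²) = √(72459.429345 + 80588.251832) = 391.2131 km
  3: √((-0.7216·111.32)² + (0.8082·101.0)²) = √(6452.669840 + 6663.163035) = 114.5244 km
  → nearest: 3 (114.5244 km)
R at 24.4211°S, 49.8619°W:
  1: √((-0.5791·111.32)² + (2.7311·101.0)²) = √(4155.789344 + 76088.312449) = 283.2739 km
  2: √((1.0026·111.32)² + (4.1056·101.0)²) = √(12456.665311 + 171947.559823) = 429.4231 km
  3: √((-2.1371·111.32)² + (2.1031·101.0)²) = √(56597.348281 + 45119.325052) = 318.9305 km
  → nearest: 1 (283.2739 km)
S at 26.7765°S, 47.0152°W:
  1: √((1.7763·111.32)² + (-0.1156·101.0)²) = √(39100.204329 + 136.319635) = 198.0821 km
  2: √((3.3580·111.32)² + (1.2589·101.0)²) = √(139735.830014 + 16166.842771) = 394.8451 km
  3: √((0.2183·111.32)² + (-0.7436·101.0)²) = √(590.546183 + 5640.550733) = 78.9373 km
  → nearest: 3 (78.9373 km)
T at 25.4338°S, 47.2798°W:
  1: √((0.4336·111.32)² + (0.1490·101.0)²) = √(2329.833805 + 226.472401) = 50.5599 km
  2: √((2.0153·111.32)² + (1.5235·101.0)²) = √(50329.869591 + 23677.054002) = 272.0421 km
  3: √((-1.1244·111.32)² + (-0.4790·101.0)²) = √(15667.080294 + 2340.527641) = 134.1924 km
  → nearest: 1 (50.5599 km)

P→1; Q→3; R→1; S→3; T→1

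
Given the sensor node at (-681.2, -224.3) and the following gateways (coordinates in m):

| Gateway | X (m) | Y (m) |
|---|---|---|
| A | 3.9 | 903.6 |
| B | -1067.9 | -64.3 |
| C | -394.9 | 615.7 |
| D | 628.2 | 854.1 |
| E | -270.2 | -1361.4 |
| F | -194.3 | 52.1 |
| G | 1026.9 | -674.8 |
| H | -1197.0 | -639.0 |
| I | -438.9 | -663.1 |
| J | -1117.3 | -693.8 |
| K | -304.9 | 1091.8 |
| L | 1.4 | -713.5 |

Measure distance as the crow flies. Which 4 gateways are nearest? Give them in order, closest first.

Distances from (-681.2, -224.3):
A: √((685.1)² + (1127.9)²) = √(469362.010 + 1272158.410) = 1319.7 m
B: √((-386.7)² + (160.0)²) = √(149536.890 + 25600.000) = 418.5 m
C: √((286.3)² + (840.0)²) = √(81967.690 + 705600.000) = 887.5 m
D: √((1309.4)² + (1078.4)²) = √(1714528.360 + 1162946.560) = 1696.3 m
E: √((411.0)² + (-1137.1)²) = √(168921.000 + 1292996.410) = 1209.1 m
F: √((486.9)² + (276.4)²) = √(237071.610 + 76396.960) = 559.9 m
G: √((1708.1)² + (-450.5)²) = √(2917605.610 + 202950.250) = 1766.5 m
H: √((-515.8)² + (-414.7)²) = √(266049.640 + 171976.090) = 661.8 m
I: √((242.3)² + (-438.8)²) = √(58709.290 + 192545.440) = 501.3 m
J: √((-436.1)² + (-469.5)²) = √(190183.210 + 220430.250) = 640.8 m
K: √((376.3)² + (1316.1)²) = √(141601.690 + 1732119.210) = 1368.8 m
L: √((682.6)² + (-489.2)²) = √(465942.760 + 239316.640) = 839.8 m
Sorted: B (418.5 m) < I (501.3 m) < F (559.9 m) < J (640.8 m) < H (661.8 m) < L (839.8 m) < …

B, I, F, J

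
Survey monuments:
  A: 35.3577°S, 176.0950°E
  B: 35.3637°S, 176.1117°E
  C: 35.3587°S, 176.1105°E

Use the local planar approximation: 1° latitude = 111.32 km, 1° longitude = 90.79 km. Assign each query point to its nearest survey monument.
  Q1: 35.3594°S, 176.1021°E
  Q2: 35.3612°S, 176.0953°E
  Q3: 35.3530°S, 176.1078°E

Q1 at 35.3594°S, 176.1021°E:
  A: 0.6718 km
  B: 0.9944 km
  C: 0.7666 km
  → nearest: A (0.6718 km)
Q2 at 35.3612°S, 176.0953°E:
  A: 0.3906 km
  B: 1.5147 km
  C: 1.4078 km
  → nearest: A (0.3906 km)
Q3 at 35.3530°S, 176.1078°E:
  A: 1.2745 km
  B: 1.2426 km
  C: 0.6802 km
  → nearest: C (0.6802 km)

Q1→A; Q2→A; Q3→C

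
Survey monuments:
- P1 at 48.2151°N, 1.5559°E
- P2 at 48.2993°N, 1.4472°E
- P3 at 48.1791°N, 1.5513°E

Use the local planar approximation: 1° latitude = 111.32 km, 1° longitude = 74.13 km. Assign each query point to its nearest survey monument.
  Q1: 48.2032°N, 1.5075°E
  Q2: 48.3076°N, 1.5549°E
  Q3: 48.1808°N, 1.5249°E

Q1 at 48.2032°N, 1.5075°E:
  P1: √((0.0119·111.32)² + (0.0484·74.13)²) = √(1.754851 + 12.872969) = 3.8246 km
  P2: √((0.0961·111.32)² + (-0.0603·74.13)²) = √(114.444037 + 19.981249) = 11.5942 km
  P3: √((-0.0241·111.32)² + (0.0438·74.13)²) = √(7.197480 + 10.542321) = 4.2119 km
  → nearest: P1 (3.8246 km)
Q2 at 48.3076°N, 1.5549°E:
  P1: √((-0.0925·111.32)² + (0.0010·74.13)²) = √(106.030268 + 0.005495) = 10.2974 km
  P2: √((-0.0083·111.32)² + (-0.1077·74.13)²) = √(0.853695 + 63.741078) = 8.0371 km
  P3: √((-0.1285·111.32)² + (-0.0036·74.13)²) = √(204.622153 + 0.071219) = 14.3071 km
  → nearest: P2 (8.0371 km)
Q3 at 48.1808°N, 1.5249°E:
  P1: √((0.0343·111.32)² + (0.0310·74.13)²) = √(14.579232 + 5.280942) = 4.4565 km
  P2: √((0.1185·111.32)² + (-0.0777·74.13)²) = √(174.013562 + 33.176460) = 14.3941 km
  P3: √((-0.0017·111.32)² + (0.0264·74.13)²) = √(0.035813 + 3.829974) = 1.9662 km
  → nearest: P3 (1.9662 km)

Q1→P1; Q2→P2; Q3→P3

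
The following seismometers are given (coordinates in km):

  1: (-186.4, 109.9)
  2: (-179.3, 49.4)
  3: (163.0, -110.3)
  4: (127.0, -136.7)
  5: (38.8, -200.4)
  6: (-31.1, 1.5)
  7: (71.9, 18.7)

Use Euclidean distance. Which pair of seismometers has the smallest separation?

3 and 4

Pairwise distances:
1–2: 60.9 km
1–3: 413.0 km
1–4: 398.8 km
1–5: 383.4 km
1–6: 189.4 km
1–7: 273.9 km
2–3: 377.7 km
2–4: 358.4 km
2–5: 331.6 km
2–6: 155.7 km
2–7: 253.1 km
3–4: 44.6 km
3–5: 153.4 km
3–6: 224.0 km
3–7: 157.9 km
4–5: 108.8 km
4–6: 210.0 km
4–7: 164.9 km
5–6: 213.7 km
5–7: 221.6 km
6–7: 104.4 km
Closest pair: 3–4 at 44.6 km.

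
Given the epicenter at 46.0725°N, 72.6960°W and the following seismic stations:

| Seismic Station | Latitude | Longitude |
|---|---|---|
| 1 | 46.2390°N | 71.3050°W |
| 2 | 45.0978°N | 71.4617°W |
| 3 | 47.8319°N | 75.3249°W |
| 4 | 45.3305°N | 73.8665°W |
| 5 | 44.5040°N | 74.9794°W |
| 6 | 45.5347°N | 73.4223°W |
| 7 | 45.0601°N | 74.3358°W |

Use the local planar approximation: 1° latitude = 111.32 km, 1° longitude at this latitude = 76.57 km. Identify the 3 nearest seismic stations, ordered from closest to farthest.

6, 1, 4

Distances from 46.0725°N, 72.6960°W:
1: √((0.1665·111.32)² + (1.3910·76.57)²) = √(343.538070 + 11344.139389) = 108.1096 km
2: √((-0.9747·111.32)² + (1.2343·76.57)²) = √(11773.032081 + 8932.206446) = 143.8931 km
3: √((1.7594·111.32)² + (-2.6289·76.57)²) = √(38359.732555 + 40519.625896) = 280.8547 km
4: √((-0.7420·111.32)² + (-1.1705·76.57)²) = √(6822.667488 + 8032.673786) = 121.8825 km
5: √((-1.5685·111.32)² + (-2.2834·76.57)²) = √(30487.052693 + 30569.003920) = 247.0952 km
6: √((-0.5378·111.32)² + (-0.7263·76.57)²) = √(3584.164971 + 3092.782523) = 81.7126 km
7: √((-1.0124·111.32)² + (-1.6398·76.57)²) = √(12701.372947 + 15765.184525) = 168.7204 km
Sorted: 6 (81.7126 km) < 1 (108.1096 km) < 4 (121.8825 km) < 2 (143.8931 km) < 7 (168.7204 km) < …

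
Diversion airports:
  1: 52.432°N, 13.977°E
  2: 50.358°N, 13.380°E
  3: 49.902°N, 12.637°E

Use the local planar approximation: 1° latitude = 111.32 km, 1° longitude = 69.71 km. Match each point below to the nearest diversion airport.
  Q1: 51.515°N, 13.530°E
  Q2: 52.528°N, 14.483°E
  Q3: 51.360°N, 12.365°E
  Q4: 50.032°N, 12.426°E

Q1→1; Q2→1; Q3→2; Q4→3

Q1 at 51.515°N, 13.530°E:
  1: √((0.917·111.32)² + (0.447·69.71)²) = √(10420.41623 + 970.96866) = 106.730 km
  2: √((-1.157·111.32)² + (-0.150·69.71)²) = √(16588.72903 + 109.33839) = 129.221 km
  3: √((-1.613·111.32)² + (-0.893·69.71)²) = √(32241.49194 + 3875.19074) = 190.044 km
  → nearest: 1 (106.730 km)
Q2 at 52.528°N, 14.483°E:
  1: √((-0.096·111.32)² + (-0.506·69.71)²) = √(114.20598 + 1244.20287) = 36.857 km
  2: √((-2.170·111.32)² + (-1.103·69.71)²) = √(58353.35935 + 5912.09209) = 253.506 km
  3: √((-2.626·111.32)² + (-1.846·69.71)²) = √(85454.67736 + 16559.74172) = 319.397 km
  → nearest: 1 (36.857 km)
Q3 at 51.360°N, 12.365°E:
  1: √((1.072·111.32)² + (1.612·69.71)²) = √(14240.85177 + 12627.58325) = 163.916 km
  2: √((-1.002·111.32)² + (1.015·69.71)²) = √(12441.76054 + 5006.36201) = 132.091 km
  3: √((-1.458·111.32)² + (0.272·69.71)²) = √(26342.77020 + 359.52407) = 163.408 km
  → nearest: 2 (132.091 km)
Q4 at 50.032°N, 12.426°E:
  1: √((2.400·111.32)² + (1.551·69.71)²) = √(71378.74022 + 11689.97981) = 288.216 km
  2: √((0.326·111.32)² + (0.954·69.71)²) = √(1316.98733 + 4422.69423) = 75.761 km
  3: √((-0.130·111.32)² + (0.211·69.71)²) = √(209.42721 + 216.34909) = 20.634 km
  → nearest: 3 (20.634 km)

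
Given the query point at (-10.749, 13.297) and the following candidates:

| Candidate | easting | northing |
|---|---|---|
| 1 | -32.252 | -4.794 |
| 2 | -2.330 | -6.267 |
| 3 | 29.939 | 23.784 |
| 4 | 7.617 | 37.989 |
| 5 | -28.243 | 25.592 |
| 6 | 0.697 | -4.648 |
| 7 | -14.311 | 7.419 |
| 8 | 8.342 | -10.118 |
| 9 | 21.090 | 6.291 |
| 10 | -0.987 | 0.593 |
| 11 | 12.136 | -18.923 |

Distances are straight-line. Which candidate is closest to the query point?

Distances from (-10.749, 13.297):
1: √((-21.503)² + (-18.091)²) = √(462.37901 + 327.28428) = 28.101
2: √((8.419)² + (-19.564)²) = √(70.87956 + 382.75010) = 21.299
3: √((40.688)² + (10.487)²) = √(1655.51334 + 109.97717) = 42.018
4: √((18.366)² + (24.692)²) = √(337.30996 + 609.69486) = 30.773
5: √((-17.494)² + (12.295)²) = √(306.04004 + 151.16702) = 21.382
6: √((11.446)² + (-17.945)²) = √(131.01092 + 322.02303) = 21.285
7: √((-3.562)² + (-5.878)²) = √(12.68784 + 34.55088) = 6.873
8: √((19.091)² + (-23.415)²) = √(364.46628 + 548.26222) = 30.211
9: √((31.839)² + (-7.006)²) = √(1013.72192 + 49.08404) = 32.601
10: √((9.762)² + (-12.704)²) = √(95.29664 + 161.39162) = 16.021
11: √((22.885)² + (-32.220)²) = √(523.72322 + 1038.12840) = 39.520
Minimum: 7 at 6.873.

7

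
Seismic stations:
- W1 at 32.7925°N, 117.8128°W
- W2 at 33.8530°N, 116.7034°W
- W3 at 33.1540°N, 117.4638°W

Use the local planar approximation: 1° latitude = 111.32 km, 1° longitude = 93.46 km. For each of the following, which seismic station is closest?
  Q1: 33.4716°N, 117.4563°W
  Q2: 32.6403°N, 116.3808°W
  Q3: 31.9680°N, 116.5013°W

Q1→W3; Q2→W3; Q3→W1

Q1 at 33.4716°N, 117.4563°W:
  W1: √((-0.6791·111.32)² + (-0.3565·93.46)²) = √(5714.968701 + 1110.121776) = 82.6141 km
  W2: √((0.3814·111.32)² + (0.7529·93.46)²) = √(1802.634891 + 4951.378741) = 82.1828 km
  W3: √((-0.3176·111.32)² + (-0.0075·93.46)²) = √(1249.992430 + 0.491331) = 35.3622 km
  → nearest: W3 (35.3622 km)
Q2 at 32.6403°N, 116.3808°W:
  W1: √((0.1522·111.32)² + (-1.4320·93.46)²) = √(287.061996 + 17911.732277) = 134.9029 km
  W2: √((1.2127·111.32)² + (-0.3226·93.46)²) = √(18224.396285 + 909.034319) = 138.3236 km
  W3: √((0.5137·111.32)² + (-1.0830·93.46)²) = √(3270.133832 + 10244.917527) = 116.2543 km
  → nearest: W3 (116.2543 km)
Q3 at 31.9680°N, 116.5013°W:
  W1: √((0.8245·111.32)² + (-1.3115·93.46)²) = √(8424.181502 + 15024.088848) = 153.1283 km
  W2: √((1.8850·111.32)² + (-0.2021·93.46)²) = √(44032.070179 + 356.766592) = 210.6866 km
  W3: √((1.1860·111.32)² + (-0.9625·93.46)²) = √(17430.737931 + 8091.947003) = 159.7582 km
  → nearest: W1 (153.1283 km)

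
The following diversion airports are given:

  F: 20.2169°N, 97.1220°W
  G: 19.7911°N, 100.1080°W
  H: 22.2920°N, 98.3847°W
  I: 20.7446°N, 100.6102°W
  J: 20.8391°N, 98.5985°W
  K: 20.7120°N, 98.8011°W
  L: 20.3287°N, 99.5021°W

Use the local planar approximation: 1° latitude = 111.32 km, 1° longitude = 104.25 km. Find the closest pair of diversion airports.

Pairwise distances:
F–G: 314.8786 km
F–H: 265.8744 km
F–I: 368.3590 km
F–J: 168.7908 km
F–K: 183.5178 km
F–L: 248.4374 km
G–H: 331.3340 km
G–I: 118.3531 km
G–J: 195.8933 km
G–K: 170.5044 km
G–L: 87.0134 km
H–I: 288.9640 km
H–J: 163.2654 km
H–K: 181.1633 km
H–L: 247.6606 km
I–J: 209.9834 km
I–K: 188.6336 km
I–L: 124.4518 km
J–K: 25.4222 km
J–L: 110.0089 km
K–L: 84.6240 km
Closest pair: J–K at 25.4222 km.

J and K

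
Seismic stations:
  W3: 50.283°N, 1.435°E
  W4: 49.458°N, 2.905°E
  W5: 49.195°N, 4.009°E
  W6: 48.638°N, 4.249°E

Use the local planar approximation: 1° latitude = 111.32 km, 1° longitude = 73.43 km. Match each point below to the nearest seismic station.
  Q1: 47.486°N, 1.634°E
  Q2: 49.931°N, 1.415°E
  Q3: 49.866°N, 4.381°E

Q1 at 47.486°N, 1.634°E:
  W3: √((2.797·111.32)² + (-0.199·73.43)²) = √(96946.31995 + 213.52720) = 311.705 km
  W4: √((1.972·111.32)² + (1.271·73.43)²) = √(48190.36509 + 8710.40117) = 238.539 km
  W5: √((1.709·111.32)² + (2.375·73.43)²) = √(36193.49486 + 30414.05201) = 258.084 km
  W6: √((1.152·111.32)² + (2.615·73.43)²) = √(16445.66175 + 36871.46918) = 230.905 km
  → nearest: W6 (230.905 km)
Q2 at 49.931°N, 1.415°E:
  W3: √((0.352·111.32)² + (0.020·73.43)²) = √(1535.43601 + 2.15679) = 39.212 km
  W4: √((-0.473·111.32)² + (1.490·73.43)²) = √(2772.48163 + 11970.70127) = 121.422 km
  W5: √((-0.736·111.32)² + (2.594·73.43)²) = √(6712.77397 + 36281.64753) = 207.351 km
  W6: √((-1.293·111.32)² + (2.834·73.43)²) = √(20717.79088 + 43305.86804) = 253.029 km
  → nearest: W3 (39.212 km)
Q3 at 49.866°N, 4.381°E:
  W3: √((0.417·111.32)² + (-2.946·73.43)²) = √(2154.85725 + 46796.41044) = 221.249 km
  W4: √((-0.408·111.32)² + (-1.476·73.43)²) = √(2062.84559 + 11746.80532) = 117.514 km
  W5: √((-0.671·111.32)² + (-0.372·73.43)²) = √(5579.45059 + 746.16167) = 79.534 km
  W6: √((-1.228·111.32)² + (-0.132·73.43)²) = √(18687.15246 + 93.94960) = 137.044 km
  → nearest: W5 (79.534 km)

Q1→W6; Q2→W3; Q3→W5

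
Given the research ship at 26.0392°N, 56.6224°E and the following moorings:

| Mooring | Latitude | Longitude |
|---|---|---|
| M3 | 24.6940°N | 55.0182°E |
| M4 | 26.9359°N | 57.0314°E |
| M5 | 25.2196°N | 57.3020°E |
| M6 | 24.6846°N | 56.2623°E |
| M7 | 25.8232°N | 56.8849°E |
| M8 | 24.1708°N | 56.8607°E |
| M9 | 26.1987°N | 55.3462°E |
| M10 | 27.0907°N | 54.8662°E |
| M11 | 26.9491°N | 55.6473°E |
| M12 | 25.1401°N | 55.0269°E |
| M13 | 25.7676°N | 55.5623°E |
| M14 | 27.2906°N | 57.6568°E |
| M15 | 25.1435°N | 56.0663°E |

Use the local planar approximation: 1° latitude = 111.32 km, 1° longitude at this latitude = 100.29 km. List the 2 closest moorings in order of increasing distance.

M7, M4

Distances from 26.0392°N, 56.6224°E:
M3: √((-1.3452·111.32)² + (-1.6042·100.29)²) = √(22424.362873 + 25884.053371) = 219.7918 km
M4: √((0.8967·111.32)² + (0.4090·100.29)²) = √(9964.160969 + 1682.526366) = 107.9198 km
M5: √((-0.8196·111.32)² + (0.6796·100.29)²) = √(8324.349287 + 4645.388099) = 113.8848 km
M6: √((-1.3546·111.32)² + (-0.3601·100.29)²) = √(22738.852150 + 1304.251982) = 155.0584 km
M7: √((-0.2160·111.32)² + (0.2625·100.29)²) = √(578.167796 + 693.064858) = 35.6543 km
M8: √((-1.8684·111.32)² + (0.2383·100.29)²) = √(43259.959902 + 571.167315) = 209.3588 km
M9: √((0.1595·111.32)² + (-1.2762·100.29)²) = √(315.259201 + 16381.465186) = 129.2158 km
M10: √((1.0515·111.32)² + (-1.7562·100.29)²) = √(13701.400127 + 31021.529614) = 211.4780 km
M11: √((0.9099·111.32)² + (-0.9751·100.29)²) = √(10259.677875 + 9563.427625) = 140.7946 km
M12: √((-0.8991·111.32)² + (-1.5955·100.29)²) = √(10017.570111 + 25604.062561) = 188.7369 km
M13: √((-0.2716·111.32)² + (-1.0601·100.29)²) = √(914.125716 + 11303.395709) = 110.5329 km
M14: √((1.2514·111.32)² + (1.0344·100.29)²) = √(19406.119287 + 10761.982620) = 173.6897 km
M15: √((-0.8957·111.32)² + (-0.5561·100.29)²) = √(9941.949293 + 3110.434446) = 114.2470 km
Sorted: M7 (35.6543 km) < M4 (107.9198 km) < M13 (110.5329 km) < M5 (113.8848 km) < …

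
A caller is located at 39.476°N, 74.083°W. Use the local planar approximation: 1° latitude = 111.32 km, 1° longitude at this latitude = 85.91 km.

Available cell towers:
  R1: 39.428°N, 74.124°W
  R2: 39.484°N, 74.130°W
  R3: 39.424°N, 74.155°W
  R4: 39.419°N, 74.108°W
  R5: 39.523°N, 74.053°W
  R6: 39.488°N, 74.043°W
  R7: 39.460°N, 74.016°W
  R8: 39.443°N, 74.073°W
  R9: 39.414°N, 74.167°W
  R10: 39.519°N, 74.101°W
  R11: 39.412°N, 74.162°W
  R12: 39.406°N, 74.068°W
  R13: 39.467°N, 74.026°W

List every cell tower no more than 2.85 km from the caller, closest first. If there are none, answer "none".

Distances from 39.476°N, 74.083°W:
R1: √((-0.048·111.32)² + (-0.041·85.91)²) = √(28.55150 + 12.40667) = 6.400 km
R2: √((0.008·111.32)² + (-0.047·85.91)²) = √(0.79310 + 16.30359) = 4.135 km
R3: √((-0.052·111.32)² + (-0.072·85.91)²) = √(33.50835 + 38.26066) = 8.472 km
R4: √((-0.057·111.32)² + (-0.025·85.91)²) = √(40.26207 + 4.61283) = 6.699 km
R5: √((0.047·111.32)² + (0.030·85.91)²) = √(27.37424 + 6.64248) = 5.832 km
R6: √((0.012·111.32)² + (0.040·85.91)²) = √(1.78447 + 11.80884) = 3.687 km
R7: √((-0.016·111.32)² + (0.067·85.91)²) = √(3.17239 + 33.13119) = 6.025 km
R8: √((-0.033·111.32)² + (0.010·85.91)²) = √(13.49504 + 0.73805) = 3.773 km
R9: √((-0.062·111.32)² + (-0.084·85.91)²) = √(47.63540 + 52.07701) = 9.986 km
R10: √((0.043·111.32)² + (-0.018·85.91)²) = √(22.91307 + 2.39129) = 5.030 km
R11: √((-0.064·111.32)² + (-0.079·85.91)²) = √(50.75822 + 46.06188) = 9.840 km
R12: √((-0.070·111.32)² + (0.015·85.91)²) = √(60.72150 + 1.66062) = 7.898 km
R13: √((-0.009·111.32)² + (0.057·85.91)²) = √(1.00376 + 23.97934) = 4.998 km
Threshold 2.85 km: none within range.

none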